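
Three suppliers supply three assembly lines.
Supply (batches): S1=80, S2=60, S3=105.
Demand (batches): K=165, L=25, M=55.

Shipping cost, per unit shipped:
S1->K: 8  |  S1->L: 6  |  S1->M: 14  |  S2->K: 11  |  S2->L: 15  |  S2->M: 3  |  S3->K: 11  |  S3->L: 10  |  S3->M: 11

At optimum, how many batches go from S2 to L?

The minimum-cost plan:
  S1 to K: 55 × 8 = 440
  S1 to L: 25 × 6 = 150
  S2 to K: 5 × 11 = 55
  S2 to M: 55 × 3 = 165
  S3 to K: 105 × 11 = 1155
Total cost = 1965.
The route S2→L is not used.

0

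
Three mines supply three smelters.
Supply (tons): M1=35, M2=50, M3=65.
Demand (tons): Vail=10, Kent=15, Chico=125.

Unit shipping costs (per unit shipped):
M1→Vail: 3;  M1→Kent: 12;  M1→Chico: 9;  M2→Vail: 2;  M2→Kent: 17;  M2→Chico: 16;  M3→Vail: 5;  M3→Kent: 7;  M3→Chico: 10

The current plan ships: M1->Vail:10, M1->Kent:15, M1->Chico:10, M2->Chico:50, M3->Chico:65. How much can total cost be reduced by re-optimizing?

Current plan cost = 10·3 + 15·12 + 10·9 + 50·16 + 65·10 = 1750.
Optimal plan:
  M1->Chico: 35 × 9 = 315
  M2->Vail: 10 × 2 = 20
  M2->Chico: 40 × 16 = 640
  M3->Kent: 15 × 7 = 105
  M3->Chico: 50 × 10 = 500
Optimal cost = 1580.
Saving = 1750 − 1580 = 170.

170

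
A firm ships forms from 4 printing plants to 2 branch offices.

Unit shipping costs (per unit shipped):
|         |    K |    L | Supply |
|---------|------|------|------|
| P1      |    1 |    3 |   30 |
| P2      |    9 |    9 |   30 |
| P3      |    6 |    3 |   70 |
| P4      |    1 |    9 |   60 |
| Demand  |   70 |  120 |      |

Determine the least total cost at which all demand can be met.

A cheapest plan:
  P1–K: 10 × 1 = 10
  P1–L: 20 × 3 = 60
  P2–L: 30 × 9 = 270
  P3–L: 70 × 3 = 210
  P4–K: 60 × 1 = 60
Total = 10 + 60 + 270 + 210 + 60 = 610.

610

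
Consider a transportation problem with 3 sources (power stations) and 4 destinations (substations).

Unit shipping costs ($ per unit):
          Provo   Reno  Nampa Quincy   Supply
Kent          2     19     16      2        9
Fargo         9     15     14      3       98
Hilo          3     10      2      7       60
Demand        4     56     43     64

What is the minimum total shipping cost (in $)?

1036

Optimal allocation:
  Kent–Provo: 4 MWh
  Kent–Quincy: 5 MWh
  Fargo–Reno: 39 MWh
  Fargo–Quincy: 59 MWh
  Hilo–Reno: 17 MWh
  Hilo–Nampa: 43 MWh
Total cost = $1036.
(Supply check: Kent ships 9; Fargo ships 98; Hilo ships 60.)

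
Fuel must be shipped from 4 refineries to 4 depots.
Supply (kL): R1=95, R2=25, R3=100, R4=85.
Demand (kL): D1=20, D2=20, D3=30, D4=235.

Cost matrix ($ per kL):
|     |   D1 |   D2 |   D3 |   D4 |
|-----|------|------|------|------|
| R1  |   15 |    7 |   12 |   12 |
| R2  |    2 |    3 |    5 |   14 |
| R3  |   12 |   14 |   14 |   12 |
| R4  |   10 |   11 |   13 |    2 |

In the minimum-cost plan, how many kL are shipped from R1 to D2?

Optimal shipments:
  R1->D2: 20 × $7 = $140
  R1->D3: 25 × $12 = $300
  R1->D4: 50 × $12 = $600
  R2->D1: 20 × $2 = $40
  R2->D3: 5 × $5 = $25
  R3->D4: 100 × $12 = $1200
  R4->D4: 85 × $2 = $170
Total cost = $2475.
So R1→D2 carries 20 kL.

20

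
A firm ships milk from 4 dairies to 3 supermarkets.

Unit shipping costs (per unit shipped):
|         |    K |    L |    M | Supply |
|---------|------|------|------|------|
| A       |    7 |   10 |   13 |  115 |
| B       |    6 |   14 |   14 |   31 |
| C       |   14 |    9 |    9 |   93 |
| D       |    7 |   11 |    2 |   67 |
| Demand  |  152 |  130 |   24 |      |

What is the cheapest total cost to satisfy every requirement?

A cheapest plan:
  A–K: 78 crates
  A–L: 37 crates
  B–K: 31 crates
  C–L: 93 crates
  D–K: 43 crates
  D–M: 24 crates
Total cost = 2288.
(Supply check: A ships 115; B ships 31; C ships 93; D ships 67.)

2288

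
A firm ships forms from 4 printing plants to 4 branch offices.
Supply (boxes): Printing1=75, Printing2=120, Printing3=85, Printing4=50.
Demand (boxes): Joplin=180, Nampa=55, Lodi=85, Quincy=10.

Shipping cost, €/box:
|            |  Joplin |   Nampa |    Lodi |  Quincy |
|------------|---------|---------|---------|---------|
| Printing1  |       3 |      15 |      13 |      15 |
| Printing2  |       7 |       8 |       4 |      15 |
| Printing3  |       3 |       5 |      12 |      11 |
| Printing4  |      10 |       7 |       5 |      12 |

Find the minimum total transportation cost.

1480

One minimum-cost allocation:
  Printing1→Joplin: 75 × €3 = €225
  Printing2→Joplin: 20 × €7 = €140
  Printing2→Nampa: 15 × €8 = €120
  Printing2→Lodi: 85 × €4 = €340
  Printing3→Joplin: 85 × €3 = €255
  Printing4→Nampa: 40 × €7 = €280
  Printing4→Quincy: 10 × €12 = €120
Total = 225 + 140 + 120 + 340 + 255 + 280 + 120 = €1480.
(Supply check: Printing1 ships 75; Printing2 ships 120; Printing3 ships 85; Printing4 ships 50.)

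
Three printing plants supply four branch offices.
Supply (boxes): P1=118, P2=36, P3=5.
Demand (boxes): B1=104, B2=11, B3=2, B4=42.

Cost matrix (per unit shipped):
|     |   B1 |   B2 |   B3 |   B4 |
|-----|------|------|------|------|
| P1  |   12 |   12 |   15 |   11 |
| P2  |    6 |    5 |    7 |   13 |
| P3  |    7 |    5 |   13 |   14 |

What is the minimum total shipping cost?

A cheapest plan:
  P1–B1: 76 × 12 = 912
  P1–B4: 42 × 11 = 462
  P2–B1: 28 × 6 = 168
  P2–B2: 6 × 5 = 30
  P2–B3: 2 × 7 = 14
  P3–B2: 5 × 5 = 25
Total = 912 + 462 + 168 + 30 + 14 + 25 = 1611.

1611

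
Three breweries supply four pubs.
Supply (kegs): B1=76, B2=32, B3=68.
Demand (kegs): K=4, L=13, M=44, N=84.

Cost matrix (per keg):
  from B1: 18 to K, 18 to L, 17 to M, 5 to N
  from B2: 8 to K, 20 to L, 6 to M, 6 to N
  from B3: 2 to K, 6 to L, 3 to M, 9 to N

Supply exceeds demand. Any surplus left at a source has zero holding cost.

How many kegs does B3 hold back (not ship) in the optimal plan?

Minimum-cost shipments:
  B1->N: 76 × 5 = 380
  B2->N: 8 × 6 = 48
  B3->K: 4 × 2 = 8
  B3->L: 13 × 6 = 78
  B3->M: 44 × 3 = 132
Total cost = 646.
B3 ships 61 of its 68, leaving 7.

7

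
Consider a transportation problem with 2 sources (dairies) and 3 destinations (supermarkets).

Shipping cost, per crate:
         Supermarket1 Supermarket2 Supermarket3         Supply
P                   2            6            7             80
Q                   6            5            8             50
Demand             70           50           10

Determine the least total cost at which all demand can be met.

460

One minimum-cost allocation:
  P to Supermarket1: 70 crates
  P to Supermarket3: 10 crates
  Q to Supermarket2: 50 crates
Total cost = 460.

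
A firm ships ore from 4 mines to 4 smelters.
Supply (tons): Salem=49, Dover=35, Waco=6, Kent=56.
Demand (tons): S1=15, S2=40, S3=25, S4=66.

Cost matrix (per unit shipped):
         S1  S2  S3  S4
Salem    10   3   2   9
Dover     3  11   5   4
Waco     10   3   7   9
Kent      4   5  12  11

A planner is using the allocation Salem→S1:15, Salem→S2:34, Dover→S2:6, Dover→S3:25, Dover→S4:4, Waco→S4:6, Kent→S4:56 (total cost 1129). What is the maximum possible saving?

Current plan cost = 15·10 + 34·3 + 6·11 + 25·5 + 4·4 + 6·9 + 56·11 = 1129.
Optimal plan:
  Salem->S3: 25 tons
  Salem->S4: 24 tons
  Dover->S4: 35 tons
  Waco->S2: 6 tons
  Kent->S1: 15 tons
  Kent->S2: 34 tons
  Kent->S4: 7 tons
Optimal cost = 731.
Saving = 1129 − 731 = 398.

398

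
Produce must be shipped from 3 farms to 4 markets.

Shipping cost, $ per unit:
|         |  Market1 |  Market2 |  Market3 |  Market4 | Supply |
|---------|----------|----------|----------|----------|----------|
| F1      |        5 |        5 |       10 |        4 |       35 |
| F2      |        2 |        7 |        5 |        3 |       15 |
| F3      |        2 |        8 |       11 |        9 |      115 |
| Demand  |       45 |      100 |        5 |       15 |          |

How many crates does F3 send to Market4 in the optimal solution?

0

The minimum-cost plan:
  F1 to Market2: 30 × $5 = $150
  F1 to Market4: 5 × $4 = $20
  F2 to Market3: 5 × $5 = $25
  F2 to Market4: 10 × $3 = $30
  F3 to Market1: 45 × $2 = $90
  F3 to Market2: 70 × $8 = $560
Total cost = $875.
The route F3→Market4 is not used.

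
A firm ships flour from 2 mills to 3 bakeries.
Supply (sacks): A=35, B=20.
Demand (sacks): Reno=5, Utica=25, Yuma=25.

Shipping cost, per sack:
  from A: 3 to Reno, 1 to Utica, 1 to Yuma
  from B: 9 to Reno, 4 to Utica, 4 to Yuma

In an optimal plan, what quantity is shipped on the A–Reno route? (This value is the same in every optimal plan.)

Solving gives:
  A->Reno: 5 × 3 = 15
  A->Utica: 25 × 1 = 25
  A->Yuma: 5 × 1 = 5
  B->Yuma: 20 × 4 = 80
Total cost = 125.
So A→Reno carries 5 sacks.

5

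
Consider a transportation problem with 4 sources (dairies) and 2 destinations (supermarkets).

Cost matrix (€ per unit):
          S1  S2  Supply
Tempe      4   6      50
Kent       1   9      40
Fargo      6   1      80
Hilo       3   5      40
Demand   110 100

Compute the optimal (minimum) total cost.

An optimal shipping plan:
  Tempe→S1: 50 × €4 = €200
  Kent→S1: 40 × €1 = €40
  Fargo→S2: 80 × €1 = €80
  Hilo→S1: 20 × €3 = €60
  Hilo→S2: 20 × €5 = €100
Total = 200 + 40 + 80 + 60 + 100 = €480.
(Supply check: Tempe ships 50; Kent ships 40; Fargo ships 80; Hilo ships 40.)

480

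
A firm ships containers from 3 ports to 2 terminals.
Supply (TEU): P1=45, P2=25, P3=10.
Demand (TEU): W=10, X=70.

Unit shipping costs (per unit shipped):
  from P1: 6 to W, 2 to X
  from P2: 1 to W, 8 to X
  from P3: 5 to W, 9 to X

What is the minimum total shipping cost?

310

A cheapest plan:
  P1–X: 45 × 2 = 90
  P2–W: 10 × 1 = 10
  P2–X: 15 × 8 = 120
  P3–X: 10 × 9 = 90
Total = 90 + 10 + 120 + 90 = 310.
(Supply check: P1 ships 45; P2 ships 25; P3 ships 10.)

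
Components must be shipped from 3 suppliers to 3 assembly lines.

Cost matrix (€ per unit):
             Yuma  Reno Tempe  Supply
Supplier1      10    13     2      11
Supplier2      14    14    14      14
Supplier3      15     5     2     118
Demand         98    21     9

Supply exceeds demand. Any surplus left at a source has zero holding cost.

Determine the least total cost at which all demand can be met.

One minimum-cost allocation:
  Supplier1->Yuma: 11 × €10 = €110
  Supplier2->Yuma: 14 × €14 = €196
  Supplier3->Yuma: 73 × €15 = €1095
  Supplier3->Reno: 21 × €5 = €105
  Supplier3->Tempe: 9 × €2 = €18
Total = 110 + 196 + 1095 + 105 + 18 = €1524.
(Supply check: Supplier1 ships 11; Supplier2 ships 14; Supplier3 ships 103.)

1524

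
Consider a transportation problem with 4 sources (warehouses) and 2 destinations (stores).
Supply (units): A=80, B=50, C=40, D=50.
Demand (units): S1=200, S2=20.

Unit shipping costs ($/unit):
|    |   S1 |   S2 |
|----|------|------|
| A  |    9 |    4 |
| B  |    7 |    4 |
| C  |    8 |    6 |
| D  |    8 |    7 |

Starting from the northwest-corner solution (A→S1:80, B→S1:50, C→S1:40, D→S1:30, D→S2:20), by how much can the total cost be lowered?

80

Current plan cost = 80·9 + 50·7 + 40·8 + 30·8 + 20·7 = $1770.
Optimal plan:
  A→S1: 60 units
  A→S2: 20 units
  B→S1: 50 units
  C→S1: 40 units
  D→S1: 50 units
Optimal cost = $1690.
Saving = 1770 − 1690 = $80.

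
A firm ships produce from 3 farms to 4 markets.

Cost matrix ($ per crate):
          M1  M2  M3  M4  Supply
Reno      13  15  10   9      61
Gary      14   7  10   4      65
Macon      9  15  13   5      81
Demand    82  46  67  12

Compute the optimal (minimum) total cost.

A cheapest plan:
  Reno–M1: 1 × $13 = $13
  Reno–M3: 60 × $10 = $600
  Gary–M2: 46 × $7 = $322
  Gary–M3: 7 × $10 = $70
  Gary–M4: 12 × $4 = $48
  Macon–M1: 81 × $9 = $729
Total = 13 + 600 + 322 + 70 + 48 + 729 = $1782.
(Supply check: Reno ships 61; Gary ships 65; Macon ships 81.)

1782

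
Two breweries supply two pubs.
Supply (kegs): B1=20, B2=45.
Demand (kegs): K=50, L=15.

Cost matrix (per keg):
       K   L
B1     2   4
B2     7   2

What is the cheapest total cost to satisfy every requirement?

Optimal allocation:
  B1→K: 20 × 2 = 40
  B2→K: 30 × 7 = 210
  B2→L: 15 × 2 = 30
Total = 40 + 210 + 30 = 280.
(Supply check: B1 ships 20; B2 ships 45.)

280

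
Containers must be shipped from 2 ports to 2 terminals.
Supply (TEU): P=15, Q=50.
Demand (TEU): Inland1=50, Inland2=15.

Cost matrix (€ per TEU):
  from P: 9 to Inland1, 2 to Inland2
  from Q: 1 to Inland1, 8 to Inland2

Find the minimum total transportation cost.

80

An optimal shipping plan:
  P to Inland2: 15 × €2 = €30
  Q to Inland1: 50 × €1 = €50
Total = 30 + 50 = €80.
(Supply check: P ships 15; Q ships 50.)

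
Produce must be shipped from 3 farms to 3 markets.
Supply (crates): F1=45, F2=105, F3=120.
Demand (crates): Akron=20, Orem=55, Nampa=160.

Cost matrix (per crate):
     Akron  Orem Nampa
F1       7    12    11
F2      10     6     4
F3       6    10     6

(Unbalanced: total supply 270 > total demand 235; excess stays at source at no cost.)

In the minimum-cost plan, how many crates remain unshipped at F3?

0

An optimal plan:
  F1→Akron: 10 crates
  F2→Orem: 55 crates
  F2→Nampa: 50 crates
  F3→Akron: 10 crates
  F3→Nampa: 110 crates
Total cost = 1320.
F3 ships 120 of its 120, leaving 0.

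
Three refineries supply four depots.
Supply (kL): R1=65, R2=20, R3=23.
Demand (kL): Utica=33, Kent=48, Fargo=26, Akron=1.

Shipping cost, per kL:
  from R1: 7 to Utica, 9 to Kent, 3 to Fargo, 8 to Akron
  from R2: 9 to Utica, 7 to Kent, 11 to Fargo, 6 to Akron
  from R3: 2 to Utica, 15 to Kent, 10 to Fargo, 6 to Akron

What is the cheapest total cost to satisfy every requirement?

One minimum-cost allocation:
  R1->Utica: 10 × 7 = 70
  R1->Kent: 29 × 9 = 261
  R1->Fargo: 26 × 3 = 78
  R2->Kent: 19 × 7 = 133
  R2->Akron: 1 × 6 = 6
  R3->Utica: 23 × 2 = 46
Total = 70 + 261 + 78 + 133 + 6 + 46 = 594.

594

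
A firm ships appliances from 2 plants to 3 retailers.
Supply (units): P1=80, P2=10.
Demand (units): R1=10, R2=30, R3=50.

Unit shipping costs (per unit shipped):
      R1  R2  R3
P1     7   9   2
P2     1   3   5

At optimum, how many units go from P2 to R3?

0

Optimal shipments:
  P1 to R1: 10 units
  P1 to R2: 20 units
  P1 to R3: 50 units
  P2 to R2: 10 units
Total cost = 380.
The route P2→R3 is not used.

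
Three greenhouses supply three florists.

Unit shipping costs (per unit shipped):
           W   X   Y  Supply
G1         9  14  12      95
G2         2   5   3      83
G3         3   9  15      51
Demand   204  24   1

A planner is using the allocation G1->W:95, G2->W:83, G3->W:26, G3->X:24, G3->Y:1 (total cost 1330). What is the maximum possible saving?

83

Current plan cost = 95·9 + 83·2 + 26·3 + 24·9 + 1·15 = 1330.
Optimal plan:
  G1→W: 95 bunches
  G2→W: 58 bunches
  G2→X: 24 bunches
  G2→Y: 1 bunches
  G3→W: 51 bunches
Optimal cost = 1247.
Saving = 1330 − 1247 = 83.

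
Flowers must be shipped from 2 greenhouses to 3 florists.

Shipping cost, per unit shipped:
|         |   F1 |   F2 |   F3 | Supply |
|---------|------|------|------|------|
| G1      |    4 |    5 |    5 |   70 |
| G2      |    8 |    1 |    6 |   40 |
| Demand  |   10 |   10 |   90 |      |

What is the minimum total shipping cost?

530

An optimal shipping plan:
  G1->F1: 10 bunches
  G1->F3: 60 bunches
  G2->F2: 10 bunches
  G2->F3: 30 bunches
Total cost = 530.
(Supply check: G1 ships 70; G2 ships 40.)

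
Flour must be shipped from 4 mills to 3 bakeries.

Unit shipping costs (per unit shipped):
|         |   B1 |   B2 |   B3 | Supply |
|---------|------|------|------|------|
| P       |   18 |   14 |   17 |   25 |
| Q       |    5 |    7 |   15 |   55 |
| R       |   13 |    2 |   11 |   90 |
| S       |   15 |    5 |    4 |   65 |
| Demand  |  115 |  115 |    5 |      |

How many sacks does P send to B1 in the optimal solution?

The minimum-cost plan:
  P→B1: 25 × 18 = 450
  Q→B1: 55 × 5 = 275
  R→B2: 90 × 2 = 180
  S→B1: 35 × 15 = 525
  S→B2: 25 × 5 = 125
  S→B3: 5 × 4 = 20
Total cost = 1575.
So P→B1 carries 25 sacks.

25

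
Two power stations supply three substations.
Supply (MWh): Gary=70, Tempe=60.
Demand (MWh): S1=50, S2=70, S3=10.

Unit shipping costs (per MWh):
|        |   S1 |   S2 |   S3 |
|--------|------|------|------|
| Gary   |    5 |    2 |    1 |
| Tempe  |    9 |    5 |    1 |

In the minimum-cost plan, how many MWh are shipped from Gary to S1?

50

The minimum-cost plan:
  Gary→S1: 50 × 5 = 250
  Gary→S2: 20 × 2 = 40
  Tempe→S2: 50 × 5 = 250
  Tempe→S3: 10 × 1 = 10
Total cost = 550.
So Gary→S1 carries 50 MWh.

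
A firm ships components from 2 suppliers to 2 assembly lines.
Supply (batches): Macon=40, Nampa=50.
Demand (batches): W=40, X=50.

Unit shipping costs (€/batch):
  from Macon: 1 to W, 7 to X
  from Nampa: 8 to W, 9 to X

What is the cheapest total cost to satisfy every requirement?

Optimal allocation:
  Macon->W: 40 batches
  Nampa->X: 50 batches
Total cost = €490.

490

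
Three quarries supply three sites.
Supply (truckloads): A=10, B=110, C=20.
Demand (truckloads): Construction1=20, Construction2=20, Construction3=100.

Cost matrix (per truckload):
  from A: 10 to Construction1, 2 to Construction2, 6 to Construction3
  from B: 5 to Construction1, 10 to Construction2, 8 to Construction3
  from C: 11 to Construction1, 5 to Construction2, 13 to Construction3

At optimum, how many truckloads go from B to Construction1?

20

Optimal shipments:
  A->Construction3: 10 × 6 = 60
  B->Construction1: 20 × 5 = 100
  B->Construction3: 90 × 8 = 720
  C->Construction2: 20 × 5 = 100
Total cost = 980.
So B→Construction1 carries 20 truckloads.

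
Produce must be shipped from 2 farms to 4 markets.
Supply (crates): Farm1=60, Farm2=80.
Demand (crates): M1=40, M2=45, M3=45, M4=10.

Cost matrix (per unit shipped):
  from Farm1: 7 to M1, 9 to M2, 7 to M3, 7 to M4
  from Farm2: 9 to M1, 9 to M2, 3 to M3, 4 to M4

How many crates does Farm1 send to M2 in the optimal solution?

20

The minimum-cost plan:
  Farm1->M1: 40 crates
  Farm1->M2: 20 crates
  Farm2->M2: 25 crates
  Farm2->M3: 45 crates
  Farm2->M4: 10 crates
Total cost = 860.
So Farm1→M2 carries 20 crates.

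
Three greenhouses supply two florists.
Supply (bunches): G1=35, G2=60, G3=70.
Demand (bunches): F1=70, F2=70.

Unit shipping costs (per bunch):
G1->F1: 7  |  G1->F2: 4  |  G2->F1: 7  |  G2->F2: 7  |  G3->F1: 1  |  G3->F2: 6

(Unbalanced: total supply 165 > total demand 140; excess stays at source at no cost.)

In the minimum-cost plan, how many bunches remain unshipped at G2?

25

Minimum-cost shipments:
  G1->F2: 35 × 4 = 140
  G2->F2: 35 × 7 = 245
  G3->F1: 70 × 1 = 70
Total cost = 455.
G2 ships 35 of its 60, leaving 25.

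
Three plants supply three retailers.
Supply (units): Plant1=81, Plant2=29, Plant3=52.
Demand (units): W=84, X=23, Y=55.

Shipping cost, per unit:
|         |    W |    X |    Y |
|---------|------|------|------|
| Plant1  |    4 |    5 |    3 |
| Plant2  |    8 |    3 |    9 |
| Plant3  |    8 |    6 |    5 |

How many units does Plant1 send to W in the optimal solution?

Optimal shipments:
  Plant1→W: 78 × 4 = 312
  Plant1→Y: 3 × 3 = 9
  Plant2→W: 6 × 8 = 48
  Plant2→X: 23 × 3 = 69
  Plant3→Y: 52 × 5 = 260
Total cost = 698.
So Plant1→W carries 78 units.

78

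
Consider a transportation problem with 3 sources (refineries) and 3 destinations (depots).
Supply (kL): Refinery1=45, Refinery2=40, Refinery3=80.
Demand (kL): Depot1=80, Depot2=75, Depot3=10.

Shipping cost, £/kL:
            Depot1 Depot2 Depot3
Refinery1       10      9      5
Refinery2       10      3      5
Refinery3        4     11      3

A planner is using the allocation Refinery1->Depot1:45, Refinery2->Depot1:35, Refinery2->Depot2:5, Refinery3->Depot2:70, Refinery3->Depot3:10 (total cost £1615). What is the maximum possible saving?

810

Current plan cost = 45·10 + 35·10 + 5·3 + 70·11 + 10·3 = £1615.
Optimal plan:
  Refinery1 to Depot2: 35 × £9 = £315
  Refinery1 to Depot3: 10 × £5 = £50
  Refinery2 to Depot2: 40 × £3 = £120
  Refinery3 to Depot1: 80 × £4 = £320
Optimal cost = £805.
Saving = 1615 − 805 = £810.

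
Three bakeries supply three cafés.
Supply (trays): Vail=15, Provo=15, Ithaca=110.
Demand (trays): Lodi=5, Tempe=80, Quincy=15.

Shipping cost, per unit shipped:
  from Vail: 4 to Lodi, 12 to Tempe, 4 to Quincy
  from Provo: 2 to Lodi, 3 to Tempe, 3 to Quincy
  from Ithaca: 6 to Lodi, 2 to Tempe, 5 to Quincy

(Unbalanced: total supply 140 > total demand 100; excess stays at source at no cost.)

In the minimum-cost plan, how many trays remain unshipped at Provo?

0

An optimal plan:
  Vail to Quincy: 5 × 4 = 20
  Provo to Lodi: 5 × 2 = 10
  Provo to Quincy: 10 × 3 = 30
  Ithaca to Tempe: 80 × 2 = 160
Total cost = 220.
Provo ships 15 of its 15, leaving 0.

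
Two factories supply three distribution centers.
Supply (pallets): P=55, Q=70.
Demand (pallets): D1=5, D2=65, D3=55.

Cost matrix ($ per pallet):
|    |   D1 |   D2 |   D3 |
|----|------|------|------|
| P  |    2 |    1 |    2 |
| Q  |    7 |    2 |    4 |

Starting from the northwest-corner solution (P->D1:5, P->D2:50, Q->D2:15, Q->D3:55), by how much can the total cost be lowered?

Current plan cost = 5·2 + 50·1 + 15·2 + 55·4 = $310.
Optimal plan:
  P–D1: 5 × $2 = $10
  P–D3: 50 × $2 = $100
  Q–D2: 65 × $2 = $130
  Q–D3: 5 × $4 = $20
Optimal cost = $260.
Saving = 310 − 260 = $50.

50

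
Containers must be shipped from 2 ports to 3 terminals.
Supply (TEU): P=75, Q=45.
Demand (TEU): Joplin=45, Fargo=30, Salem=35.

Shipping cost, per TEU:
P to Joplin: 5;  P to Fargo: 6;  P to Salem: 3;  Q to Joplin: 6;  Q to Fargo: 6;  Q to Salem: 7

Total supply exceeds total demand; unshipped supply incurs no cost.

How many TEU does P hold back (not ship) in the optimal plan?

An optimal plan:
  P to Joplin: 40 TEU
  P to Salem: 35 TEU
  Q to Joplin: 5 TEU
  Q to Fargo: 30 TEU
Total cost = 515.
P ships 75 of its 75, leaving 0.

0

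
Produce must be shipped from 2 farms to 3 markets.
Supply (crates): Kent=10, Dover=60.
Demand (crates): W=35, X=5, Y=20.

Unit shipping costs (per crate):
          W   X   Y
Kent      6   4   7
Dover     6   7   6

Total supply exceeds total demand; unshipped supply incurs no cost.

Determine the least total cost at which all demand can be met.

350

One minimum-cost allocation:
  Kent–W: 5 × 6 = 30
  Kent–X: 5 × 4 = 20
  Dover–W: 30 × 6 = 180
  Dover–Y: 20 × 6 = 120
Total = 30 + 20 + 180 + 120 = 350.
(Supply check: Kent ships 10; Dover ships 50.)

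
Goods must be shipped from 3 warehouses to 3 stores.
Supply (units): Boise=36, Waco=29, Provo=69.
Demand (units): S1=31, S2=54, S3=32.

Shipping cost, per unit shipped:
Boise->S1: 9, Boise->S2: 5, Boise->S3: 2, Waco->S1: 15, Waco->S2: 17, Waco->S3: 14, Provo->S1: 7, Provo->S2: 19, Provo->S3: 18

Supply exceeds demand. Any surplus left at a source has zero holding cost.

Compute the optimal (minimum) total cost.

A cheapest plan:
  Boise->S2: 33 × 5 = 165
  Boise->S3: 3 × 2 = 6
  Waco->S3: 29 × 14 = 406
  Provo->S1: 31 × 7 = 217
  Provo->S2: 21 × 19 = 399
Total = 165 + 6 + 406 + 217 + 399 = 1193.
(Supply check: Boise ships 36; Waco ships 29; Provo ships 52.)

1193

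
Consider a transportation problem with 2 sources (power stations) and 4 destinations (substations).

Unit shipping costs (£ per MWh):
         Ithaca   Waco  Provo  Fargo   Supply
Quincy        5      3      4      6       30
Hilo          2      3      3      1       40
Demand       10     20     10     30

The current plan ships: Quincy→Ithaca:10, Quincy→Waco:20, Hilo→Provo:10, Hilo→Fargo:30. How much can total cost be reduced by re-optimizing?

Current plan cost = 10·5 + 20·3 + 10·3 + 30·1 = £170.
Optimal plan:
  Quincy–Waco: 20 × £3 = £60
  Quincy–Provo: 10 × £4 = £40
  Hilo–Ithaca: 10 × £2 = £20
  Hilo–Fargo: 30 × £1 = £30
Optimal cost = £150.
Saving = 170 − 150 = £20.

20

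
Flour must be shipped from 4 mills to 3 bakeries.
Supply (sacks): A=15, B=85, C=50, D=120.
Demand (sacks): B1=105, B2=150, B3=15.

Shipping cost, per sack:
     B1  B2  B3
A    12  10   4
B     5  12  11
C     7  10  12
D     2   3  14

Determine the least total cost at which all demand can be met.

1285

One minimum-cost allocation:
  A→B3: 15 × 4 = 60
  B→B1: 85 × 5 = 425
  C→B1: 20 × 7 = 140
  C→B2: 30 × 10 = 300
  D→B2: 120 × 3 = 360
Total = 60 + 425 + 140 + 300 + 360 = 1285.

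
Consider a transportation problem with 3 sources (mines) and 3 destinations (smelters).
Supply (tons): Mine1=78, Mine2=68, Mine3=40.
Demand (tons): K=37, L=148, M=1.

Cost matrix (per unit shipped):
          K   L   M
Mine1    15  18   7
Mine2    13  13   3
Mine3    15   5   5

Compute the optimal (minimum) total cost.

Optimal allocation:
  Mine1→K: 37 × 15 = 555
  Mine1→L: 40 × 18 = 720
  Mine1→M: 1 × 7 = 7
  Mine2→L: 68 × 13 = 884
  Mine3→L: 40 × 5 = 200
Total = 555 + 720 + 7 + 884 + 200 = 2366.

2366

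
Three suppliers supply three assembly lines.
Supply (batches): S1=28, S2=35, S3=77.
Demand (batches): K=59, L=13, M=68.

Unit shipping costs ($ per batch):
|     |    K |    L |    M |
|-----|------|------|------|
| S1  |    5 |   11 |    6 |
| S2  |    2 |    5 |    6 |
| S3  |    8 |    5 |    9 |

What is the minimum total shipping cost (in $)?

855

An optimal shipping plan:
  S1 to M: 28 × $6 = $168
  S2 to K: 35 × $2 = $70
  S3 to K: 24 × $8 = $192
  S3 to L: 13 × $5 = $65
  S3 to M: 40 × $9 = $360
Total = 168 + 70 + 192 + 65 + 360 = $855.
(Supply check: S1 ships 28; S2 ships 35; S3 ships 77.)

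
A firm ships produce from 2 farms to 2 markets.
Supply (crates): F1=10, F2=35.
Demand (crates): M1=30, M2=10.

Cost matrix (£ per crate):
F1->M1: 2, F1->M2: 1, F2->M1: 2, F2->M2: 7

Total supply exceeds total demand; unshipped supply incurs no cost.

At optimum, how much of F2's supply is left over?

5

Minimum-cost shipments:
  F1–M2: 10 × £1 = £10
  F2–M1: 30 × £2 = £60
Total cost = £70.
F2 ships 30 of its 35, leaving 5.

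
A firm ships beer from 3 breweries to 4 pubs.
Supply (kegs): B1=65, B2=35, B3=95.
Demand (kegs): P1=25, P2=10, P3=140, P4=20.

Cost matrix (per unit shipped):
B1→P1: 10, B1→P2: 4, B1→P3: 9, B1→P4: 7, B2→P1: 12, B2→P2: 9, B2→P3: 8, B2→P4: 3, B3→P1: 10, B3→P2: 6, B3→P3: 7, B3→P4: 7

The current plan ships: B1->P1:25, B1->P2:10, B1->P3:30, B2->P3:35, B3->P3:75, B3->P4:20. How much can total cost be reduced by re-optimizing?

Current plan cost = 25·10 + 10·4 + 30·9 + 35·8 + 75·7 + 20·7 = 1505.
Optimal plan:
  B1->P1: 25 kegs
  B1->P2: 10 kegs
  B1->P3: 30 kegs
  B2->P3: 15 kegs
  B2->P4: 20 kegs
  B3->P3: 95 kegs
Optimal cost = 1405.
Saving = 1505 − 1405 = 100.

100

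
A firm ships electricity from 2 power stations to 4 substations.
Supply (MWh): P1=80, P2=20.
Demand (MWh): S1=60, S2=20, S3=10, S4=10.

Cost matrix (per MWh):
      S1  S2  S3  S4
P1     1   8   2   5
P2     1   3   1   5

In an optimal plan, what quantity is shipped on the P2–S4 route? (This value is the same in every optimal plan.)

Solving gives:
  P1–S1: 60 MWh
  P1–S3: 10 MWh
  P1–S4: 10 MWh
  P2–S2: 20 MWh
Total cost = 190.
The route P2→S4 is not used.

0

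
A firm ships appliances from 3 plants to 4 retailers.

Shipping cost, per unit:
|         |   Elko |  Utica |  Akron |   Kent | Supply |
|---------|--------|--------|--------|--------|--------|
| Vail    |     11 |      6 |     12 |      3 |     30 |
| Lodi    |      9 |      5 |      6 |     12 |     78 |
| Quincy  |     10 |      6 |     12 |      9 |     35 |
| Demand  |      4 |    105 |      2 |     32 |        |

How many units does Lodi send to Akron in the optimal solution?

Optimal shipments:
  Vail->Kent: 30 × 3 = 90
  Lodi->Utica: 76 × 5 = 380
  Lodi->Akron: 2 × 6 = 12
  Quincy->Elko: 4 × 10 = 40
  Quincy->Utica: 29 × 6 = 174
  Quincy->Kent: 2 × 9 = 18
Total cost = 714.
So Lodi→Akron carries 2 units.

2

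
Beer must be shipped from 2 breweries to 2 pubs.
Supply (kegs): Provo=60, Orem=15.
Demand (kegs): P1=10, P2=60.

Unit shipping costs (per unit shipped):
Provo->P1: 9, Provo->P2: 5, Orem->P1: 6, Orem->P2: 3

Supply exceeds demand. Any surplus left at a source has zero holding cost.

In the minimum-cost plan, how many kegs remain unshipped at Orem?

An optimal plan:
  Provo to P2: 55 × 5 = 275
  Orem to P1: 10 × 6 = 60
  Orem to P2: 5 × 3 = 15
Total cost = 350.
Orem ships 15 of its 15, leaving 0.

0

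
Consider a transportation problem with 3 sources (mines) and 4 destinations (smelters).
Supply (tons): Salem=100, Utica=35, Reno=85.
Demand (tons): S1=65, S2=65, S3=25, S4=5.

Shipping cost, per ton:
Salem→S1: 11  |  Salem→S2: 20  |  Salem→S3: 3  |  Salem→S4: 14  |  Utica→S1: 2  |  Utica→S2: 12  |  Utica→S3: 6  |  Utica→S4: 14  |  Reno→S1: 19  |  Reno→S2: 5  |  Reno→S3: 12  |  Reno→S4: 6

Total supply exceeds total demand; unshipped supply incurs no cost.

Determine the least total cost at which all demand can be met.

Optimal allocation:
  Salem→S1: 30 × 11 = 330
  Salem→S3: 25 × 3 = 75
  Utica→S1: 35 × 2 = 70
  Reno→S2: 65 × 5 = 325
  Reno→S4: 5 × 6 = 30
Total = 330 + 75 + 70 + 325 + 30 = 830.

830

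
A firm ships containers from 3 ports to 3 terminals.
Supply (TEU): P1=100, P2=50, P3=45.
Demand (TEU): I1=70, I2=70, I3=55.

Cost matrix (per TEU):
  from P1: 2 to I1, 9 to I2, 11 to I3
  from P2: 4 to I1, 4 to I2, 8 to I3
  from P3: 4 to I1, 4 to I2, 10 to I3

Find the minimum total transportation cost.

Optimal allocation:
  P1->I1: 70 × 2 = 140
  P1->I3: 30 × 11 = 330
  P2->I2: 25 × 4 = 100
  P2->I3: 25 × 8 = 200
  P3->I2: 45 × 4 = 180
Total = 140 + 330 + 100 + 200 + 180 = 950.
(Supply check: P1 ships 100; P2 ships 50; P3 ships 45.)

950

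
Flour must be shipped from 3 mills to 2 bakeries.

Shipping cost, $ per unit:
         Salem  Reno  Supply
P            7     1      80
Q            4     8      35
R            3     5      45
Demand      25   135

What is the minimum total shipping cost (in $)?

485

A cheapest plan:
  P–Reno: 80 × $1 = $80
  Q–Salem: 25 × $4 = $100
  Q–Reno: 10 × $8 = $80
  R–Reno: 45 × $5 = $225
Total = 80 + 100 + 80 + 225 = $485.
(Supply check: P ships 80; Q ships 35; R ships 45.)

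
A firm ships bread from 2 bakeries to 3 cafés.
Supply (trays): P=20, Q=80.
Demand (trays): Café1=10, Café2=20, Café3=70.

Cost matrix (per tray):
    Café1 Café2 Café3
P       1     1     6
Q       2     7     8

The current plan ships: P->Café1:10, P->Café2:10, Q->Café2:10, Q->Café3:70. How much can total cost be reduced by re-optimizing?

50

Current plan cost = 10·1 + 10·1 + 10·7 + 70·8 = 650.
Optimal plan:
  P–Café2: 20 trays
  Q–Café1: 10 trays
  Q–Café3: 70 trays
Optimal cost = 600.
Saving = 650 − 600 = 50.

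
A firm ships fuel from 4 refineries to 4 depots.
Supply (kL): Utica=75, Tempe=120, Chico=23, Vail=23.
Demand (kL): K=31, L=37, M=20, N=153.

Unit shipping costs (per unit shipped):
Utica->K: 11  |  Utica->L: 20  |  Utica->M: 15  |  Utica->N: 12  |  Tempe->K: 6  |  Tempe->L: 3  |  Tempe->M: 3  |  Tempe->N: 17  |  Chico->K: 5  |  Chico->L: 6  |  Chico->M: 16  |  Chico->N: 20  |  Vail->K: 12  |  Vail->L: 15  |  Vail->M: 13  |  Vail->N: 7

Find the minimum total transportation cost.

Optimal allocation:
  Utica to N: 75 kL
  Tempe to K: 8 kL
  Tempe to L: 37 kL
  Tempe to M: 20 kL
  Tempe to N: 55 kL
  Chico to K: 23 kL
  Vail to N: 23 kL
Total cost = 2330.

2330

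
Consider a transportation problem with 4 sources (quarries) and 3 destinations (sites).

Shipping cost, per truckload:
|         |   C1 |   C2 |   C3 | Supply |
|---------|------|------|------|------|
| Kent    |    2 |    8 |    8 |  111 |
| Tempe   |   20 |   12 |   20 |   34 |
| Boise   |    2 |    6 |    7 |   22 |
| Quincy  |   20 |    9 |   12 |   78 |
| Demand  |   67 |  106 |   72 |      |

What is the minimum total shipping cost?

1768

An optimal shipping plan:
  Kent–C1: 67 × 2 = 134
  Kent–C3: 44 × 8 = 352
  Tempe–C2: 34 × 12 = 408
  Boise–C3: 22 × 7 = 154
  Quincy–C2: 72 × 9 = 648
  Quincy–C3: 6 × 12 = 72
Total = 134 + 352 + 408 + 154 + 648 + 72 = 1768.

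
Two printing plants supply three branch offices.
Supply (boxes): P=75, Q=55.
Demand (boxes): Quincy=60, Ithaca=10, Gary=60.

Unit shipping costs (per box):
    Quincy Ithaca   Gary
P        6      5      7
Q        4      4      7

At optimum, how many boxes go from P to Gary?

Solving gives:
  P->Quincy: 5 × 6 = 30
  P->Ithaca: 10 × 5 = 50
  P->Gary: 60 × 7 = 420
  Q->Quincy: 55 × 4 = 220
Total cost = 720.
So P→Gary carries 60 boxes.

60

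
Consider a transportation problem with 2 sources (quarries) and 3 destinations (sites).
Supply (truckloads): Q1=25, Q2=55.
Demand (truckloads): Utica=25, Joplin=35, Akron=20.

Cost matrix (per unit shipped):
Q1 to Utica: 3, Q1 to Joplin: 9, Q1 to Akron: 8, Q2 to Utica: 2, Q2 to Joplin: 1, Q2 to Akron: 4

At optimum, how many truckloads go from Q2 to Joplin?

Optimal shipments:
  Q1 to Utica: 25 × 3 = 75
  Q2 to Joplin: 35 × 1 = 35
  Q2 to Akron: 20 × 4 = 80
Total cost = 190.
So Q2→Joplin carries 35 truckloads.

35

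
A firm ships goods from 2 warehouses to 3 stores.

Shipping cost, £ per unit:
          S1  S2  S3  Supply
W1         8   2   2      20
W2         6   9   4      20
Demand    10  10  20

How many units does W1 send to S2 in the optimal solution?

10

The minimum-cost plan:
  W1->S2: 10 × £2 = £20
  W1->S3: 10 × £2 = £20
  W2->S1: 10 × £6 = £60
  W2->S3: 10 × £4 = £40
Total cost = £140.
So W1→S2 carries 10 units.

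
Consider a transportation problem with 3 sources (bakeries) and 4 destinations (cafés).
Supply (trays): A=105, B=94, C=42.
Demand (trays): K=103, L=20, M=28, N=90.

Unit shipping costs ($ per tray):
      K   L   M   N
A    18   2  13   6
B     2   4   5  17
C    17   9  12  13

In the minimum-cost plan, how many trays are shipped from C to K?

Solving gives:
  A->L: 20 × $2 = $40
  A->N: 85 × $6 = $510
  B->K: 94 × $2 = $188
  C->K: 9 × $17 = $153
  C->M: 28 × $12 = $336
  C->N: 5 × $13 = $65
Total cost = $1292.
So C→K carries 9 trays.

9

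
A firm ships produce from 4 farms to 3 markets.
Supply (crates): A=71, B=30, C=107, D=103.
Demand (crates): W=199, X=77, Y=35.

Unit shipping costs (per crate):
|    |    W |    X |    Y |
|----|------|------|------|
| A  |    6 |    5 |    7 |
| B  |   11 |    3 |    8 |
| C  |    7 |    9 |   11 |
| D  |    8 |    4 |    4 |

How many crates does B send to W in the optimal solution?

0

The minimum-cost plan:
  A–W: 71 × 6 = 426
  B–X: 30 × 3 = 90
  C–W: 107 × 7 = 749
  D–W: 21 × 8 = 168
  D–X: 47 × 4 = 188
  D–Y: 35 × 4 = 140
Total cost = 1761.
The route B→W is not used.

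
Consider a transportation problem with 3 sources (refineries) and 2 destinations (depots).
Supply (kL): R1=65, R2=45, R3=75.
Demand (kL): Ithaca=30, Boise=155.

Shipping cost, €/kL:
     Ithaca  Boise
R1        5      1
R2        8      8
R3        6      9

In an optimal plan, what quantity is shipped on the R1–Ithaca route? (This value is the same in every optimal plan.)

Solving gives:
  R1 to Boise: 65 × €1 = €65
  R2 to Boise: 45 × €8 = €360
  R3 to Ithaca: 30 × €6 = €180
  R3 to Boise: 45 × €9 = €405
Total cost = €1010.
The route R1→Ithaca is not used.

0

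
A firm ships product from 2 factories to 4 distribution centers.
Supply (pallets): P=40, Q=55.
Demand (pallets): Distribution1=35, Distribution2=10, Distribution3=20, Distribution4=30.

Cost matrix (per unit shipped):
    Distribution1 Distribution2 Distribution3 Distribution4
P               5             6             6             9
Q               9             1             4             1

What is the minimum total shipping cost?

A cheapest plan:
  P->Distribution1: 35 pallets
  P->Distribution3: 5 pallets
  Q->Distribution2: 10 pallets
  Q->Distribution3: 15 pallets
  Q->Distribution4: 30 pallets
Total cost = 305.
(Supply check: P ships 40; Q ships 55.)

305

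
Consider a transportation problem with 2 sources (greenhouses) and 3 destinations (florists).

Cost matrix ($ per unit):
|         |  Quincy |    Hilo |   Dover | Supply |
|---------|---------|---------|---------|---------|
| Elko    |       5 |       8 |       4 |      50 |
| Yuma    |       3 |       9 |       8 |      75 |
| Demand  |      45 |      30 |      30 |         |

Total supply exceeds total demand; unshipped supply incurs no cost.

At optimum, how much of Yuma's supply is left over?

20

An optimal plan:
  Elko–Hilo: 20 bunches
  Elko–Dover: 30 bunches
  Yuma–Quincy: 45 bunches
  Yuma–Hilo: 10 bunches
Total cost = $505.
Yuma ships 55 of its 75, leaving 20.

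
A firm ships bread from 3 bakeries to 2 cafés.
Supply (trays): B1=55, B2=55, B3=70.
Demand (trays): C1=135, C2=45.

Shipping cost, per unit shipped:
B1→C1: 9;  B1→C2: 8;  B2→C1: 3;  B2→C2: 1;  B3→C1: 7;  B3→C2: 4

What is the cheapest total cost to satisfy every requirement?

One minimum-cost allocation:
  B1→C1: 55 × 9 = 495
  B2→C1: 55 × 3 = 165
  B3→C1: 25 × 7 = 175
  B3→C2: 45 × 4 = 180
Total = 495 + 165 + 175 + 180 = 1015.
(Supply check: B1 ships 55; B2 ships 55; B3 ships 70.)

1015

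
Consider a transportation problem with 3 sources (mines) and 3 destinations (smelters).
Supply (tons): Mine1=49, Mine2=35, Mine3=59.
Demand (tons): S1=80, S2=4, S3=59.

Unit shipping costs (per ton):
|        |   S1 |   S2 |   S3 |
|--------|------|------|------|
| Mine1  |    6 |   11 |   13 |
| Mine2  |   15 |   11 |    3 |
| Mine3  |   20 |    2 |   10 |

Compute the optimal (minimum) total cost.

One minimum-cost allocation:
  Mine1–S1: 49 × 6 = 294
  Mine2–S3: 35 × 3 = 105
  Mine3–S1: 31 × 20 = 620
  Mine3–S2: 4 × 2 = 8
  Mine3–S3: 24 × 10 = 240
Total = 294 + 105 + 620 + 8 + 240 = 1267.

1267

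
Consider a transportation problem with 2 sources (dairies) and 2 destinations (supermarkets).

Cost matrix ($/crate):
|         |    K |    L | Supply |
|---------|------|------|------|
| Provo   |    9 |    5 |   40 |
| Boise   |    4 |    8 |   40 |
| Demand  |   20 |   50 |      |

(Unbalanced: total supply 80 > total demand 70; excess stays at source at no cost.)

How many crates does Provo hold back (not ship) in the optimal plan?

An optimal plan:
  Provo->L: 40 × $5 = $200
  Boise->K: 20 × $4 = $80
  Boise->L: 10 × $8 = $80
Total cost = $360.
Provo ships 40 of its 40, leaving 0.

0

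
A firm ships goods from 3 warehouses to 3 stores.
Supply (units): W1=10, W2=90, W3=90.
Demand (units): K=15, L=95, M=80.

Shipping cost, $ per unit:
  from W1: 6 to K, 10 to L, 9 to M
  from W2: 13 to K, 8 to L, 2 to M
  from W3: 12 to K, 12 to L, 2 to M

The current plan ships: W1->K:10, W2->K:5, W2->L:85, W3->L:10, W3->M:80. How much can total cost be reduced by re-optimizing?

25

Current plan cost = 10·6 + 5·13 + 85·8 + 10·12 + 80·2 = $1085.
Optimal plan:
  W1->K: 10 × $6 = $60
  W2->L: 90 × $8 = $720
  W3->K: 5 × $12 = $60
  W3->L: 5 × $12 = $60
  W3->M: 80 × $2 = $160
Optimal cost = $1060.
Saving = 1085 − 1060 = $25.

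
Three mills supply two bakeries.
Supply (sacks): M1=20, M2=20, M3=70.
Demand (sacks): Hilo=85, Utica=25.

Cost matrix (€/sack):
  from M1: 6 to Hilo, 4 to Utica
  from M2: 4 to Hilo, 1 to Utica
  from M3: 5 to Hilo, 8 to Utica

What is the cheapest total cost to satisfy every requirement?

480

A cheapest plan:
  M1->Hilo: 15 × €6 = €90
  M1->Utica: 5 × €4 = €20
  M2->Utica: 20 × €1 = €20
  M3->Hilo: 70 × €5 = €350
Total = 90 + 20 + 20 + 350 = €480.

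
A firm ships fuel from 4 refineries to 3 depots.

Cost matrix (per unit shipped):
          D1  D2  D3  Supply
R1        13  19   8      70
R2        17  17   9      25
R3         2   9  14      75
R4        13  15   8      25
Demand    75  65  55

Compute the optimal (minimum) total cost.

Optimal allocation:
  R1->D2: 15 × 19 = 285
  R1->D3: 55 × 8 = 440
  R2->D2: 25 × 17 = 425
  R3->D1: 75 × 2 = 150
  R4->D2: 25 × 15 = 375
Total = 285 + 440 + 425 + 150 + 375 = 1675.
(Supply check: R1 ships 70; R2 ships 25; R3 ships 75; R4 ships 25.)

1675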